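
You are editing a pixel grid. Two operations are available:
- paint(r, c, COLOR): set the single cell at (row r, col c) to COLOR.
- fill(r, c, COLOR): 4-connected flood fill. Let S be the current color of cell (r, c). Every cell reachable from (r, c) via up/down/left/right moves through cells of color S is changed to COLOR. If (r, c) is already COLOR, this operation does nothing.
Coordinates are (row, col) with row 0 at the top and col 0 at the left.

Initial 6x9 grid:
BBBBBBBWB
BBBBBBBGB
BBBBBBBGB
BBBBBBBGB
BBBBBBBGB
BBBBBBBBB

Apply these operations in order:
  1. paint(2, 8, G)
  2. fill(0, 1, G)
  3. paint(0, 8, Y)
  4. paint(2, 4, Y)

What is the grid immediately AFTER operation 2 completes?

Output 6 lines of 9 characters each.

After op 1 paint(2,8,G):
BBBBBBBWB
BBBBBBBGB
BBBBBBBGG
BBBBBBBGB
BBBBBBBGB
BBBBBBBBB
After op 2 fill(0,1,G) [46 cells changed]:
GGGGGGGWB
GGGGGGGGB
GGGGGGGGG
GGGGGGGGG
GGGGGGGGG
GGGGGGGGG

Answer: GGGGGGGWB
GGGGGGGGB
GGGGGGGGG
GGGGGGGGG
GGGGGGGGG
GGGGGGGGG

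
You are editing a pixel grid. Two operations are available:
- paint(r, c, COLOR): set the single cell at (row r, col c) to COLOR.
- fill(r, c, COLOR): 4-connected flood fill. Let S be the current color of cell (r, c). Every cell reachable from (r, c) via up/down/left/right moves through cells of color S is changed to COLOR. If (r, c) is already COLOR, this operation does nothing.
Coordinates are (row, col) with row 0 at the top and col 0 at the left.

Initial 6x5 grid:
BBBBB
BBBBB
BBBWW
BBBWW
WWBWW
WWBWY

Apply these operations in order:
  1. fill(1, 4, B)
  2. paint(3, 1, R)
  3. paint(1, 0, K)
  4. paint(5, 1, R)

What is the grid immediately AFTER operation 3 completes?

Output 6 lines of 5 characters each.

After op 1 fill(1,4,B) [0 cells changed]:
BBBBB
BBBBB
BBBWW
BBBWW
WWBWW
WWBWY
After op 2 paint(3,1,R):
BBBBB
BBBBB
BBBWW
BRBWW
WWBWW
WWBWY
After op 3 paint(1,0,K):
BBBBB
KBBBB
BBBWW
BRBWW
WWBWW
WWBWY

Answer: BBBBB
KBBBB
BBBWW
BRBWW
WWBWW
WWBWY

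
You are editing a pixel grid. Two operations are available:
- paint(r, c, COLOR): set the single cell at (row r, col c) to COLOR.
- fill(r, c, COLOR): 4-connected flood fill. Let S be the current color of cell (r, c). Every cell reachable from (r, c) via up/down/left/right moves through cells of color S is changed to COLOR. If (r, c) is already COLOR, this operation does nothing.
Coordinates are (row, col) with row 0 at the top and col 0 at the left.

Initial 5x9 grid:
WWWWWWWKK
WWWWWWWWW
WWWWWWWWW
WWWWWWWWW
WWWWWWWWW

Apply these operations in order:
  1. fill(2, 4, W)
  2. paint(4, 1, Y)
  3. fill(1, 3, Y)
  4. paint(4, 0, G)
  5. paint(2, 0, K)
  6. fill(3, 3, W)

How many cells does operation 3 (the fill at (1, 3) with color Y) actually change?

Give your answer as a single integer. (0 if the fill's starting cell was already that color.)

After op 1 fill(2,4,W) [0 cells changed]:
WWWWWWWKK
WWWWWWWWW
WWWWWWWWW
WWWWWWWWW
WWWWWWWWW
After op 2 paint(4,1,Y):
WWWWWWWKK
WWWWWWWWW
WWWWWWWWW
WWWWWWWWW
WYWWWWWWW
After op 3 fill(1,3,Y) [42 cells changed]:
YYYYYYYKK
YYYYYYYYY
YYYYYYYYY
YYYYYYYYY
YYYYYYYYY

Answer: 42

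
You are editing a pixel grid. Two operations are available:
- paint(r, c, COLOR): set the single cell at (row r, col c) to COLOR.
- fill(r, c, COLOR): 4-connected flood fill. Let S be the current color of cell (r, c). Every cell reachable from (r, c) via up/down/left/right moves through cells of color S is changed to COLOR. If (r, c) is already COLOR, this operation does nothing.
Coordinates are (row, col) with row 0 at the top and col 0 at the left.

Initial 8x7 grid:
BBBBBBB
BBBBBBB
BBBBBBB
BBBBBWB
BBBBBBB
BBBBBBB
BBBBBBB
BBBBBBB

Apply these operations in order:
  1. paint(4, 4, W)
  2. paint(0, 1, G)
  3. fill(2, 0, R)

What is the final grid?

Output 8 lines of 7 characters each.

Answer: RGRRRRR
RRRRRRR
RRRRRRR
RRRRRWR
RRRRWRR
RRRRRRR
RRRRRRR
RRRRRRR

Derivation:
After op 1 paint(4,4,W):
BBBBBBB
BBBBBBB
BBBBBBB
BBBBBWB
BBBBWBB
BBBBBBB
BBBBBBB
BBBBBBB
After op 2 paint(0,1,G):
BGBBBBB
BBBBBBB
BBBBBBB
BBBBBWB
BBBBWBB
BBBBBBB
BBBBBBB
BBBBBBB
After op 3 fill(2,0,R) [53 cells changed]:
RGRRRRR
RRRRRRR
RRRRRRR
RRRRRWR
RRRRWRR
RRRRRRR
RRRRRRR
RRRRRRR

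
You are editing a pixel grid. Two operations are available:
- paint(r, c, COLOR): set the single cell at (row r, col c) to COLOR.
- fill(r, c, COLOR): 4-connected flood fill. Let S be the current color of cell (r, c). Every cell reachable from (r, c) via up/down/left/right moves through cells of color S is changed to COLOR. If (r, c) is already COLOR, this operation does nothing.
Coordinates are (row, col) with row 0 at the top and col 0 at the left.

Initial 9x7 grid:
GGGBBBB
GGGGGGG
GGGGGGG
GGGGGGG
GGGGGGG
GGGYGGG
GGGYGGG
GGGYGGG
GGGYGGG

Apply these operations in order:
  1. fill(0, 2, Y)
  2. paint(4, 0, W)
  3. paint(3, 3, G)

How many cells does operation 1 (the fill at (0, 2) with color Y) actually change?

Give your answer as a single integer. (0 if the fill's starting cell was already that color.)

After op 1 fill(0,2,Y) [55 cells changed]:
YYYBBBB
YYYYYYY
YYYYYYY
YYYYYYY
YYYYYYY
YYYYYYY
YYYYYYY
YYYYYYY
YYYYYYY

Answer: 55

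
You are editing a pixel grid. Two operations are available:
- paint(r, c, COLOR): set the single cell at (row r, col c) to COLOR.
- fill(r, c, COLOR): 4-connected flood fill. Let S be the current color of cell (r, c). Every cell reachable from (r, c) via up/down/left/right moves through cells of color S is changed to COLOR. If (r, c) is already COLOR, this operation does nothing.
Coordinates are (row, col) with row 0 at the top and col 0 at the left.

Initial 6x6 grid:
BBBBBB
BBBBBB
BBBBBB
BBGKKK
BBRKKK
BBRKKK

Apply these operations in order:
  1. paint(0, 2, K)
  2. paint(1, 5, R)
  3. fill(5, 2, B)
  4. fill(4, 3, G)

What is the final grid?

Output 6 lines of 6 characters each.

After op 1 paint(0,2,K):
BBKBBB
BBBBBB
BBBBBB
BBGKKK
BBRKKK
BBRKKK
After op 2 paint(1,5,R):
BBKBBB
BBBBBR
BBBBBB
BBGKKK
BBRKKK
BBRKKK
After op 3 fill(5,2,B) [2 cells changed]:
BBKBBB
BBBBBR
BBBBBB
BBGKKK
BBBKKK
BBBKKK
After op 4 fill(4,3,G) [9 cells changed]:
BBKBBB
BBBBBR
BBBBBB
BBGGGG
BBBGGG
BBBGGG

Answer: BBKBBB
BBBBBR
BBBBBB
BBGGGG
BBBGGG
BBBGGG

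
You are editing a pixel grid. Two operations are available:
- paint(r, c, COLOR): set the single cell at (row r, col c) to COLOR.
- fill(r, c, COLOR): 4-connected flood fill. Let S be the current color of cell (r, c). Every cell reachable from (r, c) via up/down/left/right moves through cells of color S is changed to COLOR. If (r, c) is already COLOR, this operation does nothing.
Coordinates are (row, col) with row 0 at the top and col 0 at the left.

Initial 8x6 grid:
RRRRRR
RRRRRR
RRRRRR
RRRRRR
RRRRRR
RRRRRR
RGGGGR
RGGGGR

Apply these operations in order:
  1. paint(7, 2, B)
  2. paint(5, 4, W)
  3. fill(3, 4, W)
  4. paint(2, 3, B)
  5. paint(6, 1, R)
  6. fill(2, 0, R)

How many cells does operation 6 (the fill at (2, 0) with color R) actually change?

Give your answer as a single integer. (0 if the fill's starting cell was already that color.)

After op 1 paint(7,2,B):
RRRRRR
RRRRRR
RRRRRR
RRRRRR
RRRRRR
RRRRRR
RGGGGR
RGBGGR
After op 2 paint(5,4,W):
RRRRRR
RRRRRR
RRRRRR
RRRRRR
RRRRRR
RRRRWR
RGGGGR
RGBGGR
After op 3 fill(3,4,W) [39 cells changed]:
WWWWWW
WWWWWW
WWWWWW
WWWWWW
WWWWWW
WWWWWW
WGGGGW
WGBGGW
After op 4 paint(2,3,B):
WWWWWW
WWWWWW
WWWBWW
WWWWWW
WWWWWW
WWWWWW
WGGGGW
WGBGGW
After op 5 paint(6,1,R):
WWWWWW
WWWWWW
WWWBWW
WWWWWW
WWWWWW
WWWWWW
WRGGGW
WGBGGW
After op 6 fill(2,0,R) [39 cells changed]:
RRRRRR
RRRRRR
RRRBRR
RRRRRR
RRRRRR
RRRRRR
RRGGGR
RGBGGR

Answer: 39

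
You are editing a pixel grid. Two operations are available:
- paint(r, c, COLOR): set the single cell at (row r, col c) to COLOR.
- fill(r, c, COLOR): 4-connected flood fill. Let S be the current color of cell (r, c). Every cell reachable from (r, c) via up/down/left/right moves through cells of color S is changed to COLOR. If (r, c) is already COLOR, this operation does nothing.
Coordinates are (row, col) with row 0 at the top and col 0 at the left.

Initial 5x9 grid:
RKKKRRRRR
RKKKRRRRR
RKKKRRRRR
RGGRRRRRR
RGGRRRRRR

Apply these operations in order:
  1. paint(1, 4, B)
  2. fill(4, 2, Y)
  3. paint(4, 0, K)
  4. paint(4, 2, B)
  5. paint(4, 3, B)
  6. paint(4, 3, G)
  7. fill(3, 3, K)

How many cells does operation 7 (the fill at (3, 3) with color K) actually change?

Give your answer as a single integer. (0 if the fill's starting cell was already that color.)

Answer: 25

Derivation:
After op 1 paint(1,4,B):
RKKKRRRRR
RKKKBRRRR
RKKKRRRRR
RGGRRRRRR
RGGRRRRRR
After op 2 fill(4,2,Y) [4 cells changed]:
RKKKRRRRR
RKKKBRRRR
RKKKRRRRR
RYYRRRRRR
RYYRRRRRR
After op 3 paint(4,0,K):
RKKKRRRRR
RKKKBRRRR
RKKKRRRRR
RYYRRRRRR
KYYRRRRRR
After op 4 paint(4,2,B):
RKKKRRRRR
RKKKBRRRR
RKKKRRRRR
RYYRRRRRR
KYBRRRRRR
After op 5 paint(4,3,B):
RKKKRRRRR
RKKKBRRRR
RKKKRRRRR
RYYRRRRRR
KYBBRRRRR
After op 6 paint(4,3,G):
RKKKRRRRR
RKKKBRRRR
RKKKRRRRR
RYYRRRRRR
KYBGRRRRR
After op 7 fill(3,3,K) [25 cells changed]:
RKKKKKKKK
RKKKBKKKK
RKKKKKKKK
RYYKKKKKK
KYBGKKKKK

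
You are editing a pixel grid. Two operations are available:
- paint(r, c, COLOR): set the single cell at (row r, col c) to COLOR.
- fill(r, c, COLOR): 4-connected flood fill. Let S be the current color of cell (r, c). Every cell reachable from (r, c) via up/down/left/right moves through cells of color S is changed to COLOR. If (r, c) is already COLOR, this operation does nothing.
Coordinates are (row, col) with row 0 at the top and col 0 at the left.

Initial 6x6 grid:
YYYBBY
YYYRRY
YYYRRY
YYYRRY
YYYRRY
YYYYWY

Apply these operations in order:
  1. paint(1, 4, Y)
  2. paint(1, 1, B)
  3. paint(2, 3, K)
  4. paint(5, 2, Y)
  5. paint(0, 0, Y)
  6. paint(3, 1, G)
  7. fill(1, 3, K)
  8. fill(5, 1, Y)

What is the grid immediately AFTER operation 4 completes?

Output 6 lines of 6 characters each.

After op 1 paint(1,4,Y):
YYYBBY
YYYRYY
YYYRRY
YYYRRY
YYYRRY
YYYYWY
After op 2 paint(1,1,B):
YYYBBY
YBYRYY
YYYRRY
YYYRRY
YYYRRY
YYYYWY
After op 3 paint(2,3,K):
YYYBBY
YBYRYY
YYYKRY
YYYRRY
YYYRRY
YYYYWY
After op 4 paint(5,2,Y):
YYYBBY
YBYRYY
YYYKRY
YYYRRY
YYYRRY
YYYYWY

Answer: YYYBBY
YBYRYY
YYYKRY
YYYRRY
YYYRRY
YYYYWY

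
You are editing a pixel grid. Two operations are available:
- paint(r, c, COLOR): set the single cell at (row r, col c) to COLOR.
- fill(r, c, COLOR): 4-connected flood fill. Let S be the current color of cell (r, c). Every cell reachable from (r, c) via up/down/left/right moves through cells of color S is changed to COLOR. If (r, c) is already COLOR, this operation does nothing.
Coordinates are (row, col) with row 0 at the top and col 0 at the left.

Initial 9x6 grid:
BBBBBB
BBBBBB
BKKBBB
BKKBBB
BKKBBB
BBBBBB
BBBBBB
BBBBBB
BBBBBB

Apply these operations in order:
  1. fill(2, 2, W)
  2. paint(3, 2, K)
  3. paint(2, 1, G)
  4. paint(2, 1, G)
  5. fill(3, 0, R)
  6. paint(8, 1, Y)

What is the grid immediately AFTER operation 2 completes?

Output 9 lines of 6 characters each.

Answer: BBBBBB
BBBBBB
BWWBBB
BWKBBB
BWWBBB
BBBBBB
BBBBBB
BBBBBB
BBBBBB

Derivation:
After op 1 fill(2,2,W) [6 cells changed]:
BBBBBB
BBBBBB
BWWBBB
BWWBBB
BWWBBB
BBBBBB
BBBBBB
BBBBBB
BBBBBB
After op 2 paint(3,2,K):
BBBBBB
BBBBBB
BWWBBB
BWKBBB
BWWBBB
BBBBBB
BBBBBB
BBBBBB
BBBBBB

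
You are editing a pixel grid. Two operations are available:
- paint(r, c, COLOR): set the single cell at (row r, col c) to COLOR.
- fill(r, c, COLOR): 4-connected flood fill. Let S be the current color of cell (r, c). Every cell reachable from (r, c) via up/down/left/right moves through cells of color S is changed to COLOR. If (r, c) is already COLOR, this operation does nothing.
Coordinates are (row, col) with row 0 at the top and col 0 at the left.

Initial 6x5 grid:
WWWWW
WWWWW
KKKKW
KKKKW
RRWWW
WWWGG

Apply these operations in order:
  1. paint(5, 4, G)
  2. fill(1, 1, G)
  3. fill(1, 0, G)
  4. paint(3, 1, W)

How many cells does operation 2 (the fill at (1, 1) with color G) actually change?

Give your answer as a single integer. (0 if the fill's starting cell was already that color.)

Answer: 18

Derivation:
After op 1 paint(5,4,G):
WWWWW
WWWWW
KKKKW
KKKKW
RRWWW
WWWGG
After op 2 fill(1,1,G) [18 cells changed]:
GGGGG
GGGGG
KKKKG
KKKKG
RRGGG
GGGGG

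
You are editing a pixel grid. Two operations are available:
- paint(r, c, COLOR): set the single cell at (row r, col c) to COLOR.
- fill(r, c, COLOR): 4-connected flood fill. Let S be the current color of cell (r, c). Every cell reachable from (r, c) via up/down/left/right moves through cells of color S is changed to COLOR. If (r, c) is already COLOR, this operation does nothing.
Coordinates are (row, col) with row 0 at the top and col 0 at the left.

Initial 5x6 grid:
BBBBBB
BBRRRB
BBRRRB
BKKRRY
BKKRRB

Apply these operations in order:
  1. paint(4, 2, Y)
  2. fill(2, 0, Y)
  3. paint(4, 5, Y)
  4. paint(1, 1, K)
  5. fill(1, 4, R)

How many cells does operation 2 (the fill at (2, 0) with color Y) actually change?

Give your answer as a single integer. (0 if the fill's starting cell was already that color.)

Answer: 14

Derivation:
After op 1 paint(4,2,Y):
BBBBBB
BBRRRB
BBRRRB
BKKRRY
BKYRRB
After op 2 fill(2,0,Y) [14 cells changed]:
YYYYYY
YYRRRY
YYRRRY
YKKRRY
YKYRRB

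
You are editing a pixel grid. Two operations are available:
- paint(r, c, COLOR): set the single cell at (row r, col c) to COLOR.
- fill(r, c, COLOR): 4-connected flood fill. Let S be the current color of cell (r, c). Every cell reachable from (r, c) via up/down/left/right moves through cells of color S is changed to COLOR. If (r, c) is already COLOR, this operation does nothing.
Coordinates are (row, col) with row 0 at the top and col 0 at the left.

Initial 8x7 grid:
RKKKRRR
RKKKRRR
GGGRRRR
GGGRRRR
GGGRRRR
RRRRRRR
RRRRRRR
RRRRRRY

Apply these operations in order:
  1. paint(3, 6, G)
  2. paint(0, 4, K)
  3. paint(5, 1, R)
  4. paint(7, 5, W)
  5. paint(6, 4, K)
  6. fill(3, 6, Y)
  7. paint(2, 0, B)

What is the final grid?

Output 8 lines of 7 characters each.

Answer: RKKKKRR
RKKKRRR
BGGRRRR
GGGRRRY
GGGRRRR
RRRRRRR
RRRRKRR
RRRRRWY

Derivation:
After op 1 paint(3,6,G):
RKKKRRR
RKKKRRR
GGGRRRR
GGGRRRG
GGGRRRR
RRRRRRR
RRRRRRR
RRRRRRY
After op 2 paint(0,4,K):
RKKKKRR
RKKKRRR
GGGRRRR
GGGRRRG
GGGRRRR
RRRRRRR
RRRRRRR
RRRRRRY
After op 3 paint(5,1,R):
RKKKKRR
RKKKRRR
GGGRRRR
GGGRRRG
GGGRRRR
RRRRRRR
RRRRRRR
RRRRRRY
After op 4 paint(7,5,W):
RKKKKRR
RKKKRRR
GGGRRRR
GGGRRRG
GGGRRRR
RRRRRRR
RRRRRRR
RRRRRWY
After op 5 paint(6,4,K):
RKKKKRR
RKKKRRR
GGGRRRR
GGGRRRG
GGGRRRR
RRRRRRR
RRRRKRR
RRRRRWY
After op 6 fill(3,6,Y) [1 cells changed]:
RKKKKRR
RKKKRRR
GGGRRRR
GGGRRRY
GGGRRRR
RRRRRRR
RRRRKRR
RRRRRWY
After op 7 paint(2,0,B):
RKKKKRR
RKKKRRR
BGGRRRR
GGGRRRY
GGGRRRR
RRRRRRR
RRRRKRR
RRRRRWY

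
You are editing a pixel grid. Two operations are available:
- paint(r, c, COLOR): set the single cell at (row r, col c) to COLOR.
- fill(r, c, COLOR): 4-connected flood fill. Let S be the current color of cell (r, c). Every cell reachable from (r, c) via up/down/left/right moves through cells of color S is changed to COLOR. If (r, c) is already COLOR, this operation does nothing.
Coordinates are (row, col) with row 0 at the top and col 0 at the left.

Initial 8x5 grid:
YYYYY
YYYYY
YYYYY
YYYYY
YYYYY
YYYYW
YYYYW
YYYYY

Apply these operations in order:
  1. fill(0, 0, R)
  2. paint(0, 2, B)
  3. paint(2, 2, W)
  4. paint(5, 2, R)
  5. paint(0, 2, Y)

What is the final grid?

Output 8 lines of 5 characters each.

After op 1 fill(0,0,R) [38 cells changed]:
RRRRR
RRRRR
RRRRR
RRRRR
RRRRR
RRRRW
RRRRW
RRRRR
After op 2 paint(0,2,B):
RRBRR
RRRRR
RRRRR
RRRRR
RRRRR
RRRRW
RRRRW
RRRRR
After op 3 paint(2,2,W):
RRBRR
RRRRR
RRWRR
RRRRR
RRRRR
RRRRW
RRRRW
RRRRR
After op 4 paint(5,2,R):
RRBRR
RRRRR
RRWRR
RRRRR
RRRRR
RRRRW
RRRRW
RRRRR
After op 5 paint(0,2,Y):
RRYRR
RRRRR
RRWRR
RRRRR
RRRRR
RRRRW
RRRRW
RRRRR

Answer: RRYRR
RRRRR
RRWRR
RRRRR
RRRRR
RRRRW
RRRRW
RRRRR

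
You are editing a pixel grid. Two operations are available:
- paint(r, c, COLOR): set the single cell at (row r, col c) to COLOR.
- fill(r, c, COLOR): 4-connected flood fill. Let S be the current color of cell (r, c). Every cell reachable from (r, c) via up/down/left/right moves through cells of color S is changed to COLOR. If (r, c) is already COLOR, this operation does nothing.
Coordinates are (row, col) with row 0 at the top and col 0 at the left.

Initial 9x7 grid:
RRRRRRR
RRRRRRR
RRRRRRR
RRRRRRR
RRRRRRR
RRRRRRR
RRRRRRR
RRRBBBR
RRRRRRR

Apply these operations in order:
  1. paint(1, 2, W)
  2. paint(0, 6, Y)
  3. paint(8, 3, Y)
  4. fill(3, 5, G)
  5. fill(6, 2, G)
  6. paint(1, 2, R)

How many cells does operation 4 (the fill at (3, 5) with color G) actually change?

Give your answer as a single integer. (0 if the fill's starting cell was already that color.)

After op 1 paint(1,2,W):
RRRRRRR
RRWRRRR
RRRRRRR
RRRRRRR
RRRRRRR
RRRRRRR
RRRRRRR
RRRBBBR
RRRRRRR
After op 2 paint(0,6,Y):
RRRRRRY
RRWRRRR
RRRRRRR
RRRRRRR
RRRRRRR
RRRRRRR
RRRRRRR
RRRBBBR
RRRRRRR
After op 3 paint(8,3,Y):
RRRRRRY
RRWRRRR
RRRRRRR
RRRRRRR
RRRRRRR
RRRRRRR
RRRRRRR
RRRBBBR
RRRYRRR
After op 4 fill(3,5,G) [57 cells changed]:
GGGGGGY
GGWGGGG
GGGGGGG
GGGGGGG
GGGGGGG
GGGGGGG
GGGGGGG
GGGBBBG
GGGYGGG

Answer: 57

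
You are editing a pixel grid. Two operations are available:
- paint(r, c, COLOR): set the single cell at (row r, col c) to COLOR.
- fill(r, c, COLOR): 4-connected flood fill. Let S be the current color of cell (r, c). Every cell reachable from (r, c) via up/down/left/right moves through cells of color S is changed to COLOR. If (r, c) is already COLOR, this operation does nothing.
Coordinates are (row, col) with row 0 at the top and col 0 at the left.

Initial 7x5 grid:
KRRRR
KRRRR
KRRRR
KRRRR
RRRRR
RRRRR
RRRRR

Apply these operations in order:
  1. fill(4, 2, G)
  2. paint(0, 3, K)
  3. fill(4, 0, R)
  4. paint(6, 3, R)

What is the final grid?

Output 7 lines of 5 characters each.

After op 1 fill(4,2,G) [31 cells changed]:
KGGGG
KGGGG
KGGGG
KGGGG
GGGGG
GGGGG
GGGGG
After op 2 paint(0,3,K):
KGGKG
KGGGG
KGGGG
KGGGG
GGGGG
GGGGG
GGGGG
After op 3 fill(4,0,R) [30 cells changed]:
KRRKR
KRRRR
KRRRR
KRRRR
RRRRR
RRRRR
RRRRR
After op 4 paint(6,3,R):
KRRKR
KRRRR
KRRRR
KRRRR
RRRRR
RRRRR
RRRRR

Answer: KRRKR
KRRRR
KRRRR
KRRRR
RRRRR
RRRRR
RRRRR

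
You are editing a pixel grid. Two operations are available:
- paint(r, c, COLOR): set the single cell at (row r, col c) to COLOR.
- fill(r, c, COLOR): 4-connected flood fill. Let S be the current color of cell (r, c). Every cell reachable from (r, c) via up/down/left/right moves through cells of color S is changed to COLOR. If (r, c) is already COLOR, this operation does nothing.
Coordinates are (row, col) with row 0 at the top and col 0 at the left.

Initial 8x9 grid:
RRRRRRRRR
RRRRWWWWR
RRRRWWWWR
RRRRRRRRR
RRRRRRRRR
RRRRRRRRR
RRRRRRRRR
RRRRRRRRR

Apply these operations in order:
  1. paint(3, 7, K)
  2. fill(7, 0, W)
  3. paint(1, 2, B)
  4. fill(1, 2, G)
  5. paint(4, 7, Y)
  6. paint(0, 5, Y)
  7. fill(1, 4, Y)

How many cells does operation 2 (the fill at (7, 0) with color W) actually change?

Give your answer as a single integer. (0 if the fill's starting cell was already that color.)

After op 1 paint(3,7,K):
RRRRRRRRR
RRRRWWWWR
RRRRWWWWR
RRRRRRRKR
RRRRRRRRR
RRRRRRRRR
RRRRRRRRR
RRRRRRRRR
After op 2 fill(7,0,W) [63 cells changed]:
WWWWWWWWW
WWWWWWWWW
WWWWWWWWW
WWWWWWWKW
WWWWWWWWW
WWWWWWWWW
WWWWWWWWW
WWWWWWWWW

Answer: 63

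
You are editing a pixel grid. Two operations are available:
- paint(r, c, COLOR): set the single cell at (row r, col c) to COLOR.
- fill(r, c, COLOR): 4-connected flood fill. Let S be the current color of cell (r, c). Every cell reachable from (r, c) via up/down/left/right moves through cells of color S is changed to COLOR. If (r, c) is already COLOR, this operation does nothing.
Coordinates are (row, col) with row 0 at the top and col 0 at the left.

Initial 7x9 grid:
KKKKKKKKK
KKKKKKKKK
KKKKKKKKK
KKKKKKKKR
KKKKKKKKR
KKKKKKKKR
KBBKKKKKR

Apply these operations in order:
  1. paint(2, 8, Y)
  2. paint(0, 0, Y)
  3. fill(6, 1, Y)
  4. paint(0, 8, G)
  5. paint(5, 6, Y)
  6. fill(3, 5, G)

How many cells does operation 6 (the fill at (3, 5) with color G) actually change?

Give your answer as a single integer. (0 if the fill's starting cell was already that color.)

After op 1 paint(2,8,Y):
KKKKKKKKK
KKKKKKKKK
KKKKKKKKY
KKKKKKKKR
KKKKKKKKR
KKKKKKKKR
KBBKKKKKR
After op 2 paint(0,0,Y):
YKKKKKKKK
KKKKKKKKK
KKKKKKKKY
KKKKKKKKR
KKKKKKKKR
KKKKKKKKR
KBBKKKKKR
After op 3 fill(6,1,Y) [2 cells changed]:
YKKKKKKKK
KKKKKKKKK
KKKKKKKKY
KKKKKKKKR
KKKKKKKKR
KKKKKKKKR
KYYKKKKKR
After op 4 paint(0,8,G):
YKKKKKKKG
KKKKKKKKK
KKKKKKKKY
KKKKKKKKR
KKKKKKKKR
KKKKKKKKR
KYYKKKKKR
After op 5 paint(5,6,Y):
YKKKKKKKG
KKKKKKKKK
KKKKKKKKY
KKKKKKKKR
KKKKKKKKR
KKKKKKYKR
KYYKKKKKR
After op 6 fill(3,5,G) [53 cells changed]:
YGGGGGGGG
GGGGGGGGG
GGGGGGGGY
GGGGGGGGR
GGGGGGGGR
GGGGGGYGR
GYYGGGGGR

Answer: 53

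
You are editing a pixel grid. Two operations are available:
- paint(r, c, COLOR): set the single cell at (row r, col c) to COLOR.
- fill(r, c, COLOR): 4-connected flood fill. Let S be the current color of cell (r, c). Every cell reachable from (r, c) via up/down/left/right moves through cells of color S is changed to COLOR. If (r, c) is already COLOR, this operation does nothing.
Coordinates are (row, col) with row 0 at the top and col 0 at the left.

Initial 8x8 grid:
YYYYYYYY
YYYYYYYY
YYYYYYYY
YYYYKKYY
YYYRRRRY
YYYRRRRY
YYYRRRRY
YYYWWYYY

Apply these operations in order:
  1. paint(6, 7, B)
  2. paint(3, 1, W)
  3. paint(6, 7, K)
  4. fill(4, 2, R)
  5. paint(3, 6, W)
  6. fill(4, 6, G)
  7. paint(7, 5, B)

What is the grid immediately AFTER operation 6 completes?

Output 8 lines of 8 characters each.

Answer: GGGGGGGG
GGGGGGGG
GGGGGGGG
GWGGKKWG
GGGGGGGG
GGGGGGGG
GGGGGGGK
GGGWWYYY

Derivation:
After op 1 paint(6,7,B):
YYYYYYYY
YYYYYYYY
YYYYYYYY
YYYYKKYY
YYYRRRRY
YYYRRRRY
YYYRRRRB
YYYWWYYY
After op 2 paint(3,1,W):
YYYYYYYY
YYYYYYYY
YYYYYYYY
YWYYKKYY
YYYRRRRY
YYYRRRRY
YYYRRRRB
YYYWWYYY
After op 3 paint(6,7,K):
YYYYYYYY
YYYYYYYY
YYYYYYYY
YWYYKKYY
YYYRRRRY
YYYRRRRY
YYYRRRRK
YYYWWYYY
After op 4 fill(4,2,R) [43 cells changed]:
RRRRRRRR
RRRRRRRR
RRRRRRRR
RWRRKKRR
RRRRRRRR
RRRRRRRR
RRRRRRRK
RRRWWYYY
After op 5 paint(3,6,W):
RRRRRRRR
RRRRRRRR
RRRRRRRR
RWRRKKWR
RRRRRRRR
RRRRRRRR
RRRRRRRK
RRRWWYYY
After op 6 fill(4,6,G) [54 cells changed]:
GGGGGGGG
GGGGGGGG
GGGGGGGG
GWGGKKWG
GGGGGGGG
GGGGGGGG
GGGGGGGK
GGGWWYYY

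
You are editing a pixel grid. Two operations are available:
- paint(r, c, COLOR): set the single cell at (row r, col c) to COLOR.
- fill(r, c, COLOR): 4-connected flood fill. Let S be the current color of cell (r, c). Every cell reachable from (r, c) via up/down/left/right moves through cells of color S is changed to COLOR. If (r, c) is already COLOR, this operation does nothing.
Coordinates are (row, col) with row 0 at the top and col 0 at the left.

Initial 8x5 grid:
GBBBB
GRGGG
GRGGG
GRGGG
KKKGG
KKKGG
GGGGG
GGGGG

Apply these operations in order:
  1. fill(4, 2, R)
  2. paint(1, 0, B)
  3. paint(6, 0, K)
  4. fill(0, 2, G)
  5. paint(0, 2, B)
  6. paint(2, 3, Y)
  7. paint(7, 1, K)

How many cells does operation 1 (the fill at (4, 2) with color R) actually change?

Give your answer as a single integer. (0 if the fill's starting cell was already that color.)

After op 1 fill(4,2,R) [6 cells changed]:
GBBBB
GRGGG
GRGGG
GRGGG
RRRGG
RRRGG
GGGGG
GGGGG

Answer: 6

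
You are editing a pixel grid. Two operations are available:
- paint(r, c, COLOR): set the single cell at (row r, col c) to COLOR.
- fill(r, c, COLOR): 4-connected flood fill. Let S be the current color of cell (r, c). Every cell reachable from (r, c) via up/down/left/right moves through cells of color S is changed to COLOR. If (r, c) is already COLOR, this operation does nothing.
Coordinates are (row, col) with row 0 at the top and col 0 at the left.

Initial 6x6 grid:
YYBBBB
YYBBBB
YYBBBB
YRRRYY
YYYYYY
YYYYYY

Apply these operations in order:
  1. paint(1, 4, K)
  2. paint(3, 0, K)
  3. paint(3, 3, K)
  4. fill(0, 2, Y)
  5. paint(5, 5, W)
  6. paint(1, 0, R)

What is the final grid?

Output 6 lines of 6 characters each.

After op 1 paint(1,4,K):
YYBBBB
YYBBKB
YYBBBB
YRRRYY
YYYYYY
YYYYYY
After op 2 paint(3,0,K):
YYBBBB
YYBBKB
YYBBBB
KRRRYY
YYYYYY
YYYYYY
After op 3 paint(3,3,K):
YYBBBB
YYBBKB
YYBBBB
KRRKYY
YYYYYY
YYYYYY
After op 4 fill(0,2,Y) [11 cells changed]:
YYYYYY
YYYYKY
YYYYYY
KRRKYY
YYYYYY
YYYYYY
After op 5 paint(5,5,W):
YYYYYY
YYYYKY
YYYYYY
KRRKYY
YYYYYY
YYYYYW
After op 6 paint(1,0,R):
YYYYYY
RYYYKY
YYYYYY
KRRKYY
YYYYYY
YYYYYW

Answer: YYYYYY
RYYYKY
YYYYYY
KRRKYY
YYYYYY
YYYYYW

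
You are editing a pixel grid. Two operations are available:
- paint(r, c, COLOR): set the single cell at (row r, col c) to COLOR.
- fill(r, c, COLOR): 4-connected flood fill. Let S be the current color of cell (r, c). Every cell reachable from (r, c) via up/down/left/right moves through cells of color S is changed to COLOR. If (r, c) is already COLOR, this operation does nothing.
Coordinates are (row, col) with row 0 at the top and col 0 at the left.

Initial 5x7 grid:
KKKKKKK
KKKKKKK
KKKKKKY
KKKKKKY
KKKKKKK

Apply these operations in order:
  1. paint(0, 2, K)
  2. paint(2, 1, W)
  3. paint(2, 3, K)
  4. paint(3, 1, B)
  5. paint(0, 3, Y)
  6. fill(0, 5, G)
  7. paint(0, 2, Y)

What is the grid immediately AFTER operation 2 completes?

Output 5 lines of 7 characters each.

Answer: KKKKKKK
KKKKKKK
KWKKKKY
KKKKKKY
KKKKKKK

Derivation:
After op 1 paint(0,2,K):
KKKKKKK
KKKKKKK
KKKKKKY
KKKKKKY
KKKKKKK
After op 2 paint(2,1,W):
KKKKKKK
KKKKKKK
KWKKKKY
KKKKKKY
KKKKKKK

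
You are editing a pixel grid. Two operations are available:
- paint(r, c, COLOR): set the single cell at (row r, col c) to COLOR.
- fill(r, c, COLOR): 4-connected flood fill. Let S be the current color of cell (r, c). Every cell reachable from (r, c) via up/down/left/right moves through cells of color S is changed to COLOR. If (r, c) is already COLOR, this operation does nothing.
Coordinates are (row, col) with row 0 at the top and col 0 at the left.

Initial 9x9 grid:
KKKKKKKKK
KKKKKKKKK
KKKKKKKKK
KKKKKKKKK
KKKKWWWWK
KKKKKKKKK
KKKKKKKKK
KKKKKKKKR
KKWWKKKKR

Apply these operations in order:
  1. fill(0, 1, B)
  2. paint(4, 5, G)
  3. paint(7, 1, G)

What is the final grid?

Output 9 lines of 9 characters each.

Answer: BBBBBBBBB
BBBBBBBBB
BBBBBBBBB
BBBBBBBBB
BBBBWGWWB
BBBBBBBBB
BBBBBBBBB
BGBBBBBBR
BBWWBBBBR

Derivation:
After op 1 fill(0,1,B) [73 cells changed]:
BBBBBBBBB
BBBBBBBBB
BBBBBBBBB
BBBBBBBBB
BBBBWWWWB
BBBBBBBBB
BBBBBBBBB
BBBBBBBBR
BBWWBBBBR
After op 2 paint(4,5,G):
BBBBBBBBB
BBBBBBBBB
BBBBBBBBB
BBBBBBBBB
BBBBWGWWB
BBBBBBBBB
BBBBBBBBB
BBBBBBBBR
BBWWBBBBR
After op 3 paint(7,1,G):
BBBBBBBBB
BBBBBBBBB
BBBBBBBBB
BBBBBBBBB
BBBBWGWWB
BBBBBBBBB
BBBBBBBBB
BGBBBBBBR
BBWWBBBBR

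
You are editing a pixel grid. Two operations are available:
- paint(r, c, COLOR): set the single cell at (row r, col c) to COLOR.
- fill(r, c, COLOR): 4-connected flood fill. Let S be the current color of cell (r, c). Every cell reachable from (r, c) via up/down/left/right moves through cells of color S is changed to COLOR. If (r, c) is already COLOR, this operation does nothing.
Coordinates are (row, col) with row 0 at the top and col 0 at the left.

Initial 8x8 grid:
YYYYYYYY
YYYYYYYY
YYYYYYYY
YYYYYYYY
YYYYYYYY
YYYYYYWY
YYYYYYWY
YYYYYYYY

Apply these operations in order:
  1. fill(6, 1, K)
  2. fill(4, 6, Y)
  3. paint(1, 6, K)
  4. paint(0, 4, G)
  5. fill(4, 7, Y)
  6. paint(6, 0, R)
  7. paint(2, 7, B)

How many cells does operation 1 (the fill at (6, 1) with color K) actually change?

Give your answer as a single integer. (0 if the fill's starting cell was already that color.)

Answer: 62

Derivation:
After op 1 fill(6,1,K) [62 cells changed]:
KKKKKKKK
KKKKKKKK
KKKKKKKK
KKKKKKKK
KKKKKKKK
KKKKKKWK
KKKKKKWK
KKKKKKKK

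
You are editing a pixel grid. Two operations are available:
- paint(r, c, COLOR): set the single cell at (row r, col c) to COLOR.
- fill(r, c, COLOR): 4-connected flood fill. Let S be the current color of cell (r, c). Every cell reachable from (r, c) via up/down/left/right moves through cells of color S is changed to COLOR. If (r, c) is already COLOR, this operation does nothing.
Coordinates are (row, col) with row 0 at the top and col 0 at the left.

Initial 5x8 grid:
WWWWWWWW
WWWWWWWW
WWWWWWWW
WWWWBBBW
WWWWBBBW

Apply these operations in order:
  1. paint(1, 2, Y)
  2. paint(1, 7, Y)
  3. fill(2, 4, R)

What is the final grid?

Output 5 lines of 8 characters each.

After op 1 paint(1,2,Y):
WWWWWWWW
WWYWWWWW
WWWWWWWW
WWWWBBBW
WWWWBBBW
After op 2 paint(1,7,Y):
WWWWWWWW
WWYWWWWY
WWWWWWWW
WWWWBBBW
WWWWBBBW
After op 3 fill(2,4,R) [32 cells changed]:
RRRRRRRR
RRYRRRRY
RRRRRRRR
RRRRBBBR
RRRRBBBR

Answer: RRRRRRRR
RRYRRRRY
RRRRRRRR
RRRRBBBR
RRRRBBBR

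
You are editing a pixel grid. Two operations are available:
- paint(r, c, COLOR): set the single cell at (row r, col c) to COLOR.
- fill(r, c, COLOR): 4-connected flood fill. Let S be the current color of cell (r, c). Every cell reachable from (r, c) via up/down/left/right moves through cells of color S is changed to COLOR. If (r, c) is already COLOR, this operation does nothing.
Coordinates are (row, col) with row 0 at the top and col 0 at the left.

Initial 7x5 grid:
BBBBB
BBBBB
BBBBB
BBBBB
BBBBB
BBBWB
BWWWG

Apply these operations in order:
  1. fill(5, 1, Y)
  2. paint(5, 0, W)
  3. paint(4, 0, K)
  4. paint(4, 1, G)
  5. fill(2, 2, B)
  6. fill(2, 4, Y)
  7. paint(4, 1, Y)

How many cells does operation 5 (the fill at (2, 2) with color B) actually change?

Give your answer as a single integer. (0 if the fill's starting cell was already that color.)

Answer: 26

Derivation:
After op 1 fill(5,1,Y) [30 cells changed]:
YYYYY
YYYYY
YYYYY
YYYYY
YYYYY
YYYWY
YWWWG
After op 2 paint(5,0,W):
YYYYY
YYYYY
YYYYY
YYYYY
YYYYY
WYYWY
YWWWG
After op 3 paint(4,0,K):
YYYYY
YYYYY
YYYYY
YYYYY
KYYYY
WYYWY
YWWWG
After op 4 paint(4,1,G):
YYYYY
YYYYY
YYYYY
YYYYY
KGYYY
WYYWY
YWWWG
After op 5 fill(2,2,B) [26 cells changed]:
BBBBB
BBBBB
BBBBB
BBBBB
KGBBB
WBBWB
YWWWG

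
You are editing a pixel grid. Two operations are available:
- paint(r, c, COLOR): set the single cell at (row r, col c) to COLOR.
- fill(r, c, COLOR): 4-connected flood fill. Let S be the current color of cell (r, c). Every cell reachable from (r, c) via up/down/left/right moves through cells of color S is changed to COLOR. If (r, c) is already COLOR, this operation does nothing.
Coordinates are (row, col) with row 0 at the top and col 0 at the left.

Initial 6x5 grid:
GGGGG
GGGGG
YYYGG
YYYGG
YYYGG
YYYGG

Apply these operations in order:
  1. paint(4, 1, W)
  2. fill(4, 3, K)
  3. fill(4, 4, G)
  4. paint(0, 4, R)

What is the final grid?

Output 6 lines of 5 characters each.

Answer: GGGGR
GGGGG
YYYGG
YYYGG
YWYGG
YYYGG

Derivation:
After op 1 paint(4,1,W):
GGGGG
GGGGG
YYYGG
YYYGG
YWYGG
YYYGG
After op 2 fill(4,3,K) [18 cells changed]:
KKKKK
KKKKK
YYYKK
YYYKK
YWYKK
YYYKK
After op 3 fill(4,4,G) [18 cells changed]:
GGGGG
GGGGG
YYYGG
YYYGG
YWYGG
YYYGG
After op 4 paint(0,4,R):
GGGGR
GGGGG
YYYGG
YYYGG
YWYGG
YYYGG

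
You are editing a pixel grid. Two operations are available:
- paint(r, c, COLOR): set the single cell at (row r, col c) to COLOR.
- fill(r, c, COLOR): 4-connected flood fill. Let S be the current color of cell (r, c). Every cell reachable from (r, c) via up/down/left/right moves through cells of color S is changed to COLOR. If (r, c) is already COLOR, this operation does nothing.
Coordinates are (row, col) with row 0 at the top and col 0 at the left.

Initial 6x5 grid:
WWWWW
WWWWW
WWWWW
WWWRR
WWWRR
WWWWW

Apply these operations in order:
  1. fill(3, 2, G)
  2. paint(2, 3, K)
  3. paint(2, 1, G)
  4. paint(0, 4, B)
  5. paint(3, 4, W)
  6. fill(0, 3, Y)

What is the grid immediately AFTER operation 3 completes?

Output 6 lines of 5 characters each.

After op 1 fill(3,2,G) [26 cells changed]:
GGGGG
GGGGG
GGGGG
GGGRR
GGGRR
GGGGG
After op 2 paint(2,3,K):
GGGGG
GGGGG
GGGKG
GGGRR
GGGRR
GGGGG
After op 3 paint(2,1,G):
GGGGG
GGGGG
GGGKG
GGGRR
GGGRR
GGGGG

Answer: GGGGG
GGGGG
GGGKG
GGGRR
GGGRR
GGGGG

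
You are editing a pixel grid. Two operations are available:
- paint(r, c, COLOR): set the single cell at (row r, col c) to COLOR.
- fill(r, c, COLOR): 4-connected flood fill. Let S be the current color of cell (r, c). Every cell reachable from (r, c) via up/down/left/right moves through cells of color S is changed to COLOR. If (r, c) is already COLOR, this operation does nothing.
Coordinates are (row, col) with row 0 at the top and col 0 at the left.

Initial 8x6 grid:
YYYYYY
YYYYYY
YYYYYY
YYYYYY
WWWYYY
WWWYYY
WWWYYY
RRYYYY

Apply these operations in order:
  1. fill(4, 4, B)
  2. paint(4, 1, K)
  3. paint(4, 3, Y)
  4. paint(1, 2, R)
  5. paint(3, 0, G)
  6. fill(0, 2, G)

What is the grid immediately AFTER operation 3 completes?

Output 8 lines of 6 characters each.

Answer: BBBBBB
BBBBBB
BBBBBB
BBBBBB
WKWYBB
WWWBBB
WWWBBB
RRBBBB

Derivation:
After op 1 fill(4,4,B) [37 cells changed]:
BBBBBB
BBBBBB
BBBBBB
BBBBBB
WWWBBB
WWWBBB
WWWBBB
RRBBBB
After op 2 paint(4,1,K):
BBBBBB
BBBBBB
BBBBBB
BBBBBB
WKWBBB
WWWBBB
WWWBBB
RRBBBB
After op 3 paint(4,3,Y):
BBBBBB
BBBBBB
BBBBBB
BBBBBB
WKWYBB
WWWBBB
WWWBBB
RRBBBB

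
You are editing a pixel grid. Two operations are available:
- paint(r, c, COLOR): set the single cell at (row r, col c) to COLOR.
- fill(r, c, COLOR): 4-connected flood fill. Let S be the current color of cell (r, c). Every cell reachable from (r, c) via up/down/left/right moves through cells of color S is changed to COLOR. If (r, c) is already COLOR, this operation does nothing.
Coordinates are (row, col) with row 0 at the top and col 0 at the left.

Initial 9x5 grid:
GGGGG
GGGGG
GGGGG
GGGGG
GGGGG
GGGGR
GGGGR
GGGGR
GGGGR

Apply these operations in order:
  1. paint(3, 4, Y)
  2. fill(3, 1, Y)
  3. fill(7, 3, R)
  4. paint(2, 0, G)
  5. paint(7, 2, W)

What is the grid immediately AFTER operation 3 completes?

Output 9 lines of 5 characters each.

Answer: RRRRR
RRRRR
RRRRR
RRRRR
RRRRR
RRRRR
RRRRR
RRRRR
RRRRR

Derivation:
After op 1 paint(3,4,Y):
GGGGG
GGGGG
GGGGG
GGGGY
GGGGG
GGGGR
GGGGR
GGGGR
GGGGR
After op 2 fill(3,1,Y) [40 cells changed]:
YYYYY
YYYYY
YYYYY
YYYYY
YYYYY
YYYYR
YYYYR
YYYYR
YYYYR
After op 3 fill(7,3,R) [41 cells changed]:
RRRRR
RRRRR
RRRRR
RRRRR
RRRRR
RRRRR
RRRRR
RRRRR
RRRRR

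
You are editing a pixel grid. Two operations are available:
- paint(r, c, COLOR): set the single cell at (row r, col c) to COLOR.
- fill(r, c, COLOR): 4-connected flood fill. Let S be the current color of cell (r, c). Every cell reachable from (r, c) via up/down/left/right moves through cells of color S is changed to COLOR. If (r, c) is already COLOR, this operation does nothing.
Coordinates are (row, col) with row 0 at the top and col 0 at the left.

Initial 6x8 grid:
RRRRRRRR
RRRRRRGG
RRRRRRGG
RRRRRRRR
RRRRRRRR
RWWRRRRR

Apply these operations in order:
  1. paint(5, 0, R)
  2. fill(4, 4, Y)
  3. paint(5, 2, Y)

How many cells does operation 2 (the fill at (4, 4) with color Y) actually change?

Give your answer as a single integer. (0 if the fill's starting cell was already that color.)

After op 1 paint(5,0,R):
RRRRRRRR
RRRRRRGG
RRRRRRGG
RRRRRRRR
RRRRRRRR
RWWRRRRR
After op 2 fill(4,4,Y) [42 cells changed]:
YYYYYYYY
YYYYYYGG
YYYYYYGG
YYYYYYYY
YYYYYYYY
YWWYYYYY

Answer: 42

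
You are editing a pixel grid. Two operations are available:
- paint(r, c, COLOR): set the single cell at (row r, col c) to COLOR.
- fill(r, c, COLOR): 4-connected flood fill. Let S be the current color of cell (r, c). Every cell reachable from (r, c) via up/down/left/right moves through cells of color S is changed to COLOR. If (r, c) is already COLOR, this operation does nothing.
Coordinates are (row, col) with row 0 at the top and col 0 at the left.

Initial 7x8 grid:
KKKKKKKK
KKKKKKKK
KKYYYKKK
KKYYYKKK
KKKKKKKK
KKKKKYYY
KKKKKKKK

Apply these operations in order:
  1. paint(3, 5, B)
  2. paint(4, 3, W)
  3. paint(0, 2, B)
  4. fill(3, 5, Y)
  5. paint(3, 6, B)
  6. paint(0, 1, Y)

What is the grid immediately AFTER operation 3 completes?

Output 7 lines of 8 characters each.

After op 1 paint(3,5,B):
KKKKKKKK
KKKKKKKK
KKYYYKKK
KKYYYBKK
KKKKKKKK
KKKKKYYY
KKKKKKKK
After op 2 paint(4,3,W):
KKKKKKKK
KKKKKKKK
KKYYYKKK
KKYYYBKK
KKKWKKKK
KKKKKYYY
KKKKKKKK
After op 3 paint(0,2,B):
KKBKKKKK
KKKKKKKK
KKYYYKKK
KKYYYBKK
KKKWKKKK
KKKKKYYY
KKKKKKKK

Answer: KKBKKKKK
KKKKKKKK
KKYYYKKK
KKYYYBKK
KKKWKKKK
KKKKKYYY
KKKKKKKK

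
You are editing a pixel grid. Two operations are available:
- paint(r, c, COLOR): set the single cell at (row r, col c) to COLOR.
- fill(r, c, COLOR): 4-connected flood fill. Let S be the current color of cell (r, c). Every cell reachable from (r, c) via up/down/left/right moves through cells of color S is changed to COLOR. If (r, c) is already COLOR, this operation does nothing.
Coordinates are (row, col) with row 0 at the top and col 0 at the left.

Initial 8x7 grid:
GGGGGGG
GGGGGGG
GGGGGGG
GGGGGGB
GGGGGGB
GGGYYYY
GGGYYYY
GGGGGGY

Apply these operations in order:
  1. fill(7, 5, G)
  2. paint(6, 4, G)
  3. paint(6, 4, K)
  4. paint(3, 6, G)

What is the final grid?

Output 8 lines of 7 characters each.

Answer: GGGGGGG
GGGGGGG
GGGGGGG
GGGGGGG
GGGGGGB
GGGYYYY
GGGYKYY
GGGGGGY

Derivation:
After op 1 fill(7,5,G) [0 cells changed]:
GGGGGGG
GGGGGGG
GGGGGGG
GGGGGGB
GGGGGGB
GGGYYYY
GGGYYYY
GGGGGGY
After op 2 paint(6,4,G):
GGGGGGG
GGGGGGG
GGGGGGG
GGGGGGB
GGGGGGB
GGGYYYY
GGGYGYY
GGGGGGY
After op 3 paint(6,4,K):
GGGGGGG
GGGGGGG
GGGGGGG
GGGGGGB
GGGGGGB
GGGYYYY
GGGYKYY
GGGGGGY
After op 4 paint(3,6,G):
GGGGGGG
GGGGGGG
GGGGGGG
GGGGGGG
GGGGGGB
GGGYYYY
GGGYKYY
GGGGGGY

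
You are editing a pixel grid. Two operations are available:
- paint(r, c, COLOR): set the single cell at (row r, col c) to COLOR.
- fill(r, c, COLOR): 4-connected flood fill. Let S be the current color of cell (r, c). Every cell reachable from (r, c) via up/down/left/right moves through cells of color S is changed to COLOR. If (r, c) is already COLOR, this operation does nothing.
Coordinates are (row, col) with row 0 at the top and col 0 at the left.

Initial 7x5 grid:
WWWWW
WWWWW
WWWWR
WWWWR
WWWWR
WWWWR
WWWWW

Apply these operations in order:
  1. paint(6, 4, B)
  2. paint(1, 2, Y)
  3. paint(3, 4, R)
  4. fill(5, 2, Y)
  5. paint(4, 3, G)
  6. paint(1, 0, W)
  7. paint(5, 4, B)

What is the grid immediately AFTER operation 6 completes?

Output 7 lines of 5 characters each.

After op 1 paint(6,4,B):
WWWWW
WWWWW
WWWWR
WWWWR
WWWWR
WWWWR
WWWWB
After op 2 paint(1,2,Y):
WWWWW
WWYWW
WWWWR
WWWWR
WWWWR
WWWWR
WWWWB
After op 3 paint(3,4,R):
WWWWW
WWYWW
WWWWR
WWWWR
WWWWR
WWWWR
WWWWB
After op 4 fill(5,2,Y) [29 cells changed]:
YYYYY
YYYYY
YYYYR
YYYYR
YYYYR
YYYYR
YYYYB
After op 5 paint(4,3,G):
YYYYY
YYYYY
YYYYR
YYYYR
YYYGR
YYYYR
YYYYB
After op 6 paint(1,0,W):
YYYYY
WYYYY
YYYYR
YYYYR
YYYGR
YYYYR
YYYYB

Answer: YYYYY
WYYYY
YYYYR
YYYYR
YYYGR
YYYYR
YYYYB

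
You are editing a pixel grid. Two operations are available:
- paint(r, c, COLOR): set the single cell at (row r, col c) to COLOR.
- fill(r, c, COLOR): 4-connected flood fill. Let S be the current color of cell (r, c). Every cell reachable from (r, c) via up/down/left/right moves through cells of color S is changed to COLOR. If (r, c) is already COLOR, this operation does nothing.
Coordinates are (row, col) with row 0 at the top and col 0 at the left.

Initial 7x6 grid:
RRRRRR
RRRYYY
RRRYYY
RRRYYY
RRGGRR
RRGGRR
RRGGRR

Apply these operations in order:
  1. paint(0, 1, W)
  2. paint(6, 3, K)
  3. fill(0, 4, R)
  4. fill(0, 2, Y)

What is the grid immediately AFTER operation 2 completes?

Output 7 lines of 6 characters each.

After op 1 paint(0,1,W):
RWRRRR
RRRYYY
RRRYYY
RRRYYY
RRGGRR
RRGGRR
RRGGRR
After op 2 paint(6,3,K):
RWRRRR
RRRYYY
RRRYYY
RRRYYY
RRGGRR
RRGGRR
RRGKRR

Answer: RWRRRR
RRRYYY
RRRYYY
RRRYYY
RRGGRR
RRGGRR
RRGKRR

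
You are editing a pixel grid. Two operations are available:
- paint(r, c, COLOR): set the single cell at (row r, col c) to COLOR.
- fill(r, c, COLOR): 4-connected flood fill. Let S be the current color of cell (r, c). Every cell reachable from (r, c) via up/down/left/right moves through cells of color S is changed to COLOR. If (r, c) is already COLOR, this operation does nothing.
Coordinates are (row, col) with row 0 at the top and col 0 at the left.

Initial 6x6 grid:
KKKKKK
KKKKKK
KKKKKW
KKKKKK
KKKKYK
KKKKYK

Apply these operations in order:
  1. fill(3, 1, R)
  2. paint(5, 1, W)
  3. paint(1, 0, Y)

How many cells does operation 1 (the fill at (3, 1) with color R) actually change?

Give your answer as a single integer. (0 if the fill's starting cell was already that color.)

Answer: 33

Derivation:
After op 1 fill(3,1,R) [33 cells changed]:
RRRRRR
RRRRRR
RRRRRW
RRRRRR
RRRRYR
RRRRYR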